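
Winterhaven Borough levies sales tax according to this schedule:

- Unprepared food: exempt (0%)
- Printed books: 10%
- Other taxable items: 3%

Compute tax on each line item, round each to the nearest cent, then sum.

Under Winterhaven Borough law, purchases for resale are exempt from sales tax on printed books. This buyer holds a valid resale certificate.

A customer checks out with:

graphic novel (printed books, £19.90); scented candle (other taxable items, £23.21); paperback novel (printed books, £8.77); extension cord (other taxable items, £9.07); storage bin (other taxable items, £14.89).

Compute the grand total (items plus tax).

£77.26

Graphic novel £19.90: printed books, buyer-exempt → 0% → £0.00
Scented candle £23.21: other taxable items → 3% → £0.70
Paperback novel £8.77: printed books, buyer-exempt → 0% → £0.00
Extension cord £9.07: other taxable items → 3% → £0.27
Storage bin £14.89: other taxable items → 3% → £0.45
Subtotal = £75.84; tax = £1.42; total due = £77.26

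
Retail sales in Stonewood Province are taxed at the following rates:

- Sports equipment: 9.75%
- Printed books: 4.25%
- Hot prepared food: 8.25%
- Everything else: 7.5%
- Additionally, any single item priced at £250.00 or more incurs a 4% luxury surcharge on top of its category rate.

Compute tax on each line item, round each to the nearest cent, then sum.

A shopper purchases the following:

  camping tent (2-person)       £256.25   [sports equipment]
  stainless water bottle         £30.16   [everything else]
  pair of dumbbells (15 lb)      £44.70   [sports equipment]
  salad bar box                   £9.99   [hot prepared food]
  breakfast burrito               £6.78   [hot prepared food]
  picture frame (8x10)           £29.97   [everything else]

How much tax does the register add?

£45.48

Camping tent (2-person) £256.25: sports equipment → 9.75% + 4% surcharge = 13.75% → £35.23
Stainless water bottle £30.16: everything else → 7.5% → £2.26
Pair of dumbbells (15 lb) £44.70: sports equipment → 9.75% → £4.36
Salad bar box £9.99: hot prepared food → 8.25% → £0.82
Breakfast burrito £6.78: hot prepared food → 8.25% → £0.56
Picture frame (8x10) £29.97: everything else → 7.5% → £2.25
Total tax = £35.23 + £2.26 + £4.36 + £0.82 + £0.56 + £2.25 = £45.48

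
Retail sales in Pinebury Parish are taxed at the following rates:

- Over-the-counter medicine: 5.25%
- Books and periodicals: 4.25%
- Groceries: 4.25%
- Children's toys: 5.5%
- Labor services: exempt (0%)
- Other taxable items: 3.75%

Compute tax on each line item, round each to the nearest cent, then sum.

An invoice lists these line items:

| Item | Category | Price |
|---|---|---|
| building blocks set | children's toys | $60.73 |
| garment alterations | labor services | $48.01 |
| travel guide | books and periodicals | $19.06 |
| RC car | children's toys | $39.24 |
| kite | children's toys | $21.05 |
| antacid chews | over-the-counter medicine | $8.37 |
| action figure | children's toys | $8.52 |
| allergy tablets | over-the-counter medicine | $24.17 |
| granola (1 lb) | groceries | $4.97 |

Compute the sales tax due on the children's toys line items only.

Building blocks set $60.73: children's toys → 5.5% → $3.34
RC car $39.24: children's toys → 5.5% → $2.16
Kite $21.05: children's toys → 5.5% → $1.16
Action figure $8.52: children's toys → 5.5% → $0.47
Tax on children's toys = $3.34 + $2.16 + $1.16 + $0.47 = $7.13

$7.13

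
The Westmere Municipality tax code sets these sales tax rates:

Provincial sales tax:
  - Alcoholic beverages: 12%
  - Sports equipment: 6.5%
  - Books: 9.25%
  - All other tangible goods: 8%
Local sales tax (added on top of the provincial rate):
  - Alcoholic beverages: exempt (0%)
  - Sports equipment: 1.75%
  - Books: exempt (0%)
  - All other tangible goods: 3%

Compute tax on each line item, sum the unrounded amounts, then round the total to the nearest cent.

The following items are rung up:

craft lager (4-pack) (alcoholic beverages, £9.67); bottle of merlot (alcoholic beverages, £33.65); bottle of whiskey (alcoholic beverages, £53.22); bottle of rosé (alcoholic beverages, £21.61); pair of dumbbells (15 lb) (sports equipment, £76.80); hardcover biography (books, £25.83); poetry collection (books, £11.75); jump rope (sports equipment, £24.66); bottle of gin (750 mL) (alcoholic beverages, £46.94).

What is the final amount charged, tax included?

£335.79

Craft lager (4-pack) £9.67: alcoholic beverages → 12% + 0% local = 12% → £1.1604
Bottle of merlot £33.65: alcoholic beverages → 12% + 0% local = 12% → £4.038
Bottle of whiskey £53.22: alcoholic beverages → 12% + 0% local = 12% → £6.3864
Bottle of rosé £21.61: alcoholic beverages → 12% + 0% local = 12% → £2.5932
Pair of dumbbells (15 lb) £76.80: sports equipment → 6.5% + 1.75% local = 8.25% → £6.336
Hardcover biography £25.83: books → 9.25% + 0% local = 9.25% → £2.389275
Poetry collection £11.75: books → 9.25% + 0% local = 9.25% → £1.086875
Jump rope £24.66: sports equipment → 6.5% + 1.75% local = 8.25% → £2.03445
Bottle of gin (750 mL) £46.94: alcoholic beverages → 12% + 0% local = 12% → £5.6328
Subtotal = £304.13; unrounded tax = £31.6574 → £31.66; total due = £335.79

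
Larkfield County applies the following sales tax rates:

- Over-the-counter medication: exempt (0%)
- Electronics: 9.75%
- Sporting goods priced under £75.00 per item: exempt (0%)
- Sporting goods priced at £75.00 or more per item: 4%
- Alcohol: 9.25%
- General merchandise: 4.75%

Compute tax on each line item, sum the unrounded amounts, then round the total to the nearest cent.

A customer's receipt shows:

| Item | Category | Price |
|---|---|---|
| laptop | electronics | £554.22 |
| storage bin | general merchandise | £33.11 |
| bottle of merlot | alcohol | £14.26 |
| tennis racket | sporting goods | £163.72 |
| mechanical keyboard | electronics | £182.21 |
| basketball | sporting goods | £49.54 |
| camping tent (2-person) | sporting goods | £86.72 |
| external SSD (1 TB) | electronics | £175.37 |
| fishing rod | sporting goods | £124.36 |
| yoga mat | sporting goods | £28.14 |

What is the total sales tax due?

£106.78

Laptop £554.22: electronics → 9.75% → £54.03645
Storage bin £33.11: general merchandise → 4.75% → £1.572725
Bottle of merlot £14.26: alcohol → 9.25% → £1.31905
Tennis racket £163.72: sporting goods, £75.00 or more → 4% → £6.5488
Mechanical keyboard £182.21: electronics → 9.75% → £17.765475
Basketball £49.54: sporting goods, under £75.00 → 0% → £0.00
Camping tent (2-person) £86.72: sporting goods, £75.00 or more → 4% → £3.4688
External SSD (1 TB) £175.37: electronics → 9.75% → £17.098575
Fishing rod £124.36: sporting goods, £75.00 or more → 4% → £4.9744
Yoga mat £28.14: sporting goods, under £75.00 → 0% → £0.00
Unrounded tax sum = £106.784275 → £106.78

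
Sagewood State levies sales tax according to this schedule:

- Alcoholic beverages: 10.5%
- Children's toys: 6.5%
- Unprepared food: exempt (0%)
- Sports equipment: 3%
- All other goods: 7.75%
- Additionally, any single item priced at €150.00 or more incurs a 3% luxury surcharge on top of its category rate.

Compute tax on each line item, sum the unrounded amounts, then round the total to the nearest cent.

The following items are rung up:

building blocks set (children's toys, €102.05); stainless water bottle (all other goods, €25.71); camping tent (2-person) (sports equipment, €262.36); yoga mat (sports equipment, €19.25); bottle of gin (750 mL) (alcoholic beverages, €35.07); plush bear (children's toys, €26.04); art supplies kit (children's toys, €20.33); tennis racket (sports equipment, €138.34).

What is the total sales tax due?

Building blocks set €102.05: children's toys → 6.5% → €6.63325
Stainless water bottle €25.71: all other goods → 7.75% → €1.992525
Camping tent (2-person) €262.36: sports equipment → 3% + 3% surcharge = 6% → €15.7416
Yoga mat €19.25: sports equipment → 3% → €0.5775
Bottle of gin (750 mL) €35.07: alcoholic beverages → 10.5% → €3.68235
Plush bear €26.04: children's toys → 6.5% → €1.6926
Art supplies kit €20.33: children's toys → 6.5% → €1.32145
Tennis racket €138.34: sports equipment → 3% → €4.1502
Unrounded tax sum = €35.791475 → €35.79

€35.79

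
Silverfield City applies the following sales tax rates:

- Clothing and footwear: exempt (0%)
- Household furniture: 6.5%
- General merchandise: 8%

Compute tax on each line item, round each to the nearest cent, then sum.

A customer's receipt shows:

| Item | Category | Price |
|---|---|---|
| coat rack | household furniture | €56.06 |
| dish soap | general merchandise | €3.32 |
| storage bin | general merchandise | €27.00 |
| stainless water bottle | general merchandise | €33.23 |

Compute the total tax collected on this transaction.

€8.73

Coat rack €56.06: household furniture → 6.5% → €3.64
Dish soap €3.32: general merchandise → 8% → €0.27
Storage bin €27.00: general merchandise → 8% → €2.16
Stainless water bottle €33.23: general merchandise → 8% → €2.66
Total tax = €3.64 + €0.27 + €2.16 + €2.66 = €8.73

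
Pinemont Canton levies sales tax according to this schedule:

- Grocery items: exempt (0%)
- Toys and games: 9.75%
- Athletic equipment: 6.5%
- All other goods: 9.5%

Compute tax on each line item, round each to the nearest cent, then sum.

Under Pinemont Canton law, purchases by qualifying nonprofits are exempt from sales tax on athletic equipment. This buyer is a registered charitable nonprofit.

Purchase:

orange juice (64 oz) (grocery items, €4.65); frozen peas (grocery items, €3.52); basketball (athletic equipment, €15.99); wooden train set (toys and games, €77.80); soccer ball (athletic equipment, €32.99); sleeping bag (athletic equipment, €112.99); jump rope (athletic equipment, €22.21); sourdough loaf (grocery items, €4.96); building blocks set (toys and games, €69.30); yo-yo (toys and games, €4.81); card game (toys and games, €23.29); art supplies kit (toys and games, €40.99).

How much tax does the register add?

Orange juice (64 oz) €4.65: grocery items → 0% → €0.00
Frozen peas €3.52: grocery items → 0% → €0.00
Basketball €15.99: athletic equipment, buyer-exempt → 0% → €0.00
Wooden train set €77.80: toys and games → 9.75% → €7.59
Soccer ball €32.99: athletic equipment, buyer-exempt → 0% → €0.00
Sleeping bag €112.99: athletic equipment, buyer-exempt → 0% → €0.00
Jump rope €22.21: athletic equipment, buyer-exempt → 0% → €0.00
Sourdough loaf €4.96: grocery items → 0% → €0.00
Building blocks set €69.30: toys and games → 9.75% → €6.76
Yo-yo €4.81: toys and games → 9.75% → €0.47
Card game €23.29: toys and games → 9.75% → €2.27
Art supplies kit €40.99: toys and games → 9.75% → €4.00
Total tax = €7.59 + €6.76 + €0.47 + €2.27 + €4.00 = €21.09

€21.09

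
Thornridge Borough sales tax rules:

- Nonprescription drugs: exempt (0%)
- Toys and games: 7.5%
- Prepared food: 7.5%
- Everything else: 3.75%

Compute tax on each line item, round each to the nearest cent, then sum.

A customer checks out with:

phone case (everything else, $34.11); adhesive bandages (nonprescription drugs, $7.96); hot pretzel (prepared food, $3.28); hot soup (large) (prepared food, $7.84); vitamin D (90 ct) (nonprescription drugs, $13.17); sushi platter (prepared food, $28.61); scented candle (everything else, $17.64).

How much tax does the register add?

$4.93

Phone case $34.11: everything else → 3.75% → $1.28
Adhesive bandages $7.96: nonprescription drugs → 0% → $0.00
Hot pretzel $3.28: prepared food → 7.5% → $0.25
Hot soup (large) $7.84: prepared food → 7.5% → $0.59
Vitamin D (90 ct) $13.17: nonprescription drugs → 0% → $0.00
Sushi platter $28.61: prepared food → 7.5% → $2.15
Scented candle $17.64: everything else → 3.75% → $0.66
Total tax = $1.28 + $0.25 + $0.59 + $2.15 + $0.66 = $4.93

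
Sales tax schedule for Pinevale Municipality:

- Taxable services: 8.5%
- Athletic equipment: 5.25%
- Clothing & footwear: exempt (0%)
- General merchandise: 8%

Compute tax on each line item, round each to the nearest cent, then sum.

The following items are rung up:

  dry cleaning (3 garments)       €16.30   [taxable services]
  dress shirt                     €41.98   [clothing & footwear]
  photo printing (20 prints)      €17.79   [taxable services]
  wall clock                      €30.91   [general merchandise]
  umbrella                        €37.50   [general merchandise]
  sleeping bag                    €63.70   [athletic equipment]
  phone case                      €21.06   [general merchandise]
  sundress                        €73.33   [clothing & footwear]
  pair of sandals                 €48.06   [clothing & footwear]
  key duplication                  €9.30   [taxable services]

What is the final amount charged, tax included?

€374.11

Dry cleaning (3 garments) €16.30: taxable services → 8.5% → €1.39
Dress shirt €41.98: clothing & footwear → 0% → €0.00
Photo printing (20 prints) €17.79: taxable services → 8.5% → €1.51
Wall clock €30.91: general merchandise → 8% → €2.47
Umbrella €37.50: general merchandise → 8% → €3.00
Sleeping bag €63.70: athletic equipment → 5.25% → €3.34
Phone case €21.06: general merchandise → 8% → €1.68
Sundress €73.33: clothing & footwear → 0% → €0.00
Pair of sandals €48.06: clothing & footwear → 0% → €0.00
Key duplication €9.30: taxable services → 8.5% → €0.79
Subtotal = €359.93; tax = €14.18; total due = €374.11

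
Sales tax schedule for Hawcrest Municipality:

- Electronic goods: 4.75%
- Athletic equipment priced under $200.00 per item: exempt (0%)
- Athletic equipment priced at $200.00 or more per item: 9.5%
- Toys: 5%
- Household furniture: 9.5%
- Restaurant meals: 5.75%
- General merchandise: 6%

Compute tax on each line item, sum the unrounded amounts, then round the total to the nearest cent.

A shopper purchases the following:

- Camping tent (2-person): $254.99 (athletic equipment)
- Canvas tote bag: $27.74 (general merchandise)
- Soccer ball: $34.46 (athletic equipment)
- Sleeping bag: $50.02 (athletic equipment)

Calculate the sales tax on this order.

$25.89

Camping tent (2-person) $254.99: athletic equipment, $200.00 or more → 9.5% → $24.22405
Canvas tote bag $27.74: general merchandise → 6% → $1.6644
Soccer ball $34.46: athletic equipment, under $200.00 → 0% → $0.00
Sleeping bag $50.02: athletic equipment, under $200.00 → 0% → $0.00
Unrounded tax sum = $25.88845 → $25.89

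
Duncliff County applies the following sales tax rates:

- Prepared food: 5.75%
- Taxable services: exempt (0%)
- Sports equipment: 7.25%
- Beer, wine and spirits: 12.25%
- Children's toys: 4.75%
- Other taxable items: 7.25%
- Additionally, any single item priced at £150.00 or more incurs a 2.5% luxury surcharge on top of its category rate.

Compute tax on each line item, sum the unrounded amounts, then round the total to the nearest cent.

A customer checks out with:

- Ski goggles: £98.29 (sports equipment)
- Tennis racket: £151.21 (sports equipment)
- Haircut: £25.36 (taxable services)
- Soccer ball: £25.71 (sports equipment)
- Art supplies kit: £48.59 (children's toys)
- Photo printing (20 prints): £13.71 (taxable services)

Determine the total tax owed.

£26.04

Ski goggles £98.29: sports equipment → 7.25% → £7.126025
Tennis racket £151.21: sports equipment → 7.25% + 2.5% surcharge = 9.75% → £14.742975
Haircut £25.36: taxable services → 0% → £0.00
Soccer ball £25.71: sports equipment → 7.25% → £1.863975
Art supplies kit £48.59: children's toys → 4.75% → £2.308025
Photo printing (20 prints) £13.71: taxable services → 0% → £0.00
Unrounded tax sum = £26.041 → £26.04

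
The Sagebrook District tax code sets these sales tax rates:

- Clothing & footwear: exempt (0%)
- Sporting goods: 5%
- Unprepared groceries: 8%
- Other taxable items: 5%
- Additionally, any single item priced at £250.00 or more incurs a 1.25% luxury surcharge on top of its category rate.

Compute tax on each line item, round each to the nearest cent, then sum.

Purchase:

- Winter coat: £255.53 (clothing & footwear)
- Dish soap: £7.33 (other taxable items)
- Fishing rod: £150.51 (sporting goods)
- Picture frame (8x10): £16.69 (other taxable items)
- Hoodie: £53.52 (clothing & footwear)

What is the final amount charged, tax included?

Winter coat £255.53: clothing & footwear → 0% + 1.25% surcharge = 1.25% → £3.19
Dish soap £7.33: other taxable items → 5% → £0.37
Fishing rod £150.51: sporting goods → 5% → £7.53
Picture frame (8x10) £16.69: other taxable items → 5% → £0.83
Hoodie £53.52: clothing & footwear → 0% → £0.00
Subtotal = £483.58; tax = £11.92; total due = £495.50

£495.50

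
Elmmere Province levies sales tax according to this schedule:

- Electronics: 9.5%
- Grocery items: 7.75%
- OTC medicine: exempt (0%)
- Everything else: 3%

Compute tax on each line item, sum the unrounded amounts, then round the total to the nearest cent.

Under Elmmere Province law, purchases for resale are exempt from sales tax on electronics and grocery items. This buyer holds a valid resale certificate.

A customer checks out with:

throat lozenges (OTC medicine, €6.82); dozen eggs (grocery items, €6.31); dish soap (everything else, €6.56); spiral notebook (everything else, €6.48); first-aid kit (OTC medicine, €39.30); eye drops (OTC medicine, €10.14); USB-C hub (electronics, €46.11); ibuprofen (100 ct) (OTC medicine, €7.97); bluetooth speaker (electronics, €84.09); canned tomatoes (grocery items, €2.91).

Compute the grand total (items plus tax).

€217.08

Throat lozenges €6.82: OTC medicine → 0% → €0.00
Dozen eggs €6.31: grocery items, buyer-exempt → 0% → €0.00
Dish soap €6.56: everything else → 3% → €0.1968
Spiral notebook €6.48: everything else → 3% → €0.1944
First-aid kit €39.30: OTC medicine → 0% → €0.00
Eye drops €10.14: OTC medicine → 0% → €0.00
USB-C hub €46.11: electronics, buyer-exempt → 0% → €0.00
Ibuprofen (100 ct) €7.97: OTC medicine → 0% → €0.00
Bluetooth speaker €84.09: electronics, buyer-exempt → 0% → €0.00
Canned tomatoes €2.91: grocery items, buyer-exempt → 0% → €0.00
Subtotal = €216.69; unrounded tax = €0.3912 → €0.39; total due = €217.08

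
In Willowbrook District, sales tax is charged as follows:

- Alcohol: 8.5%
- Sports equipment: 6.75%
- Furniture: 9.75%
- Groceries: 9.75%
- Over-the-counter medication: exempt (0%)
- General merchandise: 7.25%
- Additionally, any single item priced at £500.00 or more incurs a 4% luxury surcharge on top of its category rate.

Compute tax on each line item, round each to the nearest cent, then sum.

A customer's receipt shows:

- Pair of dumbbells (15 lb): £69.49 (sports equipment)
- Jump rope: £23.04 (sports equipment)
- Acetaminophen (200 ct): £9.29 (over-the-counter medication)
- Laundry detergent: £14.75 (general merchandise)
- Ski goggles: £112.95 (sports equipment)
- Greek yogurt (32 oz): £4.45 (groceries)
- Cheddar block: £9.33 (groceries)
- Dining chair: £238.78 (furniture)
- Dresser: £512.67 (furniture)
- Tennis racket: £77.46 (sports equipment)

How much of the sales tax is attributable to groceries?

£1.34

Greek yogurt (32 oz) £4.45: groceries → 9.75% → £0.43
Cheddar block £9.33: groceries → 9.75% → £0.91
Tax on groceries = £0.43 + £0.91 = £1.34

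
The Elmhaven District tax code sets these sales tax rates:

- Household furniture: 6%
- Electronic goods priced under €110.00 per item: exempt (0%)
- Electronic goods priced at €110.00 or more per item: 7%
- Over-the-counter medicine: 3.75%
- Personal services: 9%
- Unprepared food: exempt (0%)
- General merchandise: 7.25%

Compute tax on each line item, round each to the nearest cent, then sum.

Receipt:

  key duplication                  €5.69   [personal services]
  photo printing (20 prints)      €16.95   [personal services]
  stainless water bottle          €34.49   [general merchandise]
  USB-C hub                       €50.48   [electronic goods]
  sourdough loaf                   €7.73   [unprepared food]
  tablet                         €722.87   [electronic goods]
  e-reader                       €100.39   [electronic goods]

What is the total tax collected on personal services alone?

Key duplication €5.69: personal services → 9% → €0.51
Photo printing (20 prints) €16.95: personal services → 9% → €1.53
Tax on personal services = €0.51 + €1.53 = €2.04

€2.04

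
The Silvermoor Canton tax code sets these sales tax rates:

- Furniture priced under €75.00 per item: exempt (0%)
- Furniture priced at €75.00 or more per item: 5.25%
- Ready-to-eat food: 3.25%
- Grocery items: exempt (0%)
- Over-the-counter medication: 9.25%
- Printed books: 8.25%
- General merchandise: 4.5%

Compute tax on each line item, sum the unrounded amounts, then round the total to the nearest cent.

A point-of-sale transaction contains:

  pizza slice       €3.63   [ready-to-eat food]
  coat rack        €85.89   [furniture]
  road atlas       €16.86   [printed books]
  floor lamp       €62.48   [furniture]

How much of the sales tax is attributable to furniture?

Coat rack €85.89: furniture, €75.00 or more → 5.25% → €4.509225
Floor lamp €62.48: furniture, under €75.00 → 0% → €0.00
Tax on furniture: unrounded sum = €4.509225 → €4.51

€4.51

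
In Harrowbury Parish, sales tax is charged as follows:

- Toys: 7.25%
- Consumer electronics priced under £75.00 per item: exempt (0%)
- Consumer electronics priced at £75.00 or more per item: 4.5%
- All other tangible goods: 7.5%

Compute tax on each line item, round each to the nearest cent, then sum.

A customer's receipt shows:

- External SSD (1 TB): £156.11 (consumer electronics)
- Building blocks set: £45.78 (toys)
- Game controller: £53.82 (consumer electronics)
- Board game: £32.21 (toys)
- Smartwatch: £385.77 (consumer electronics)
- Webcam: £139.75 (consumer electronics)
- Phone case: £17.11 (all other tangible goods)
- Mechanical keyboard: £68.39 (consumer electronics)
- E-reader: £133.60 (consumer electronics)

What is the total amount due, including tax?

External SSD (1 TB) £156.11: consumer electronics, £75.00 or more → 4.5% → £7.02
Building blocks set £45.78: toys → 7.25% → £3.32
Game controller £53.82: consumer electronics, under £75.00 → 0% → £0.00
Board game £32.21: toys → 7.25% → £2.34
Smartwatch £385.77: consumer electronics, £75.00 or more → 4.5% → £17.36
Webcam £139.75: consumer electronics, £75.00 or more → 4.5% → £6.29
Phone case £17.11: all other tangible goods → 7.5% → £1.28
Mechanical keyboard £68.39: consumer electronics, under £75.00 → 0% → £0.00
E-reader £133.60: consumer electronics, £75.00 or more → 4.5% → £6.01
Subtotal = £1032.54; tax = £43.62; total due = £1076.16

£1076.16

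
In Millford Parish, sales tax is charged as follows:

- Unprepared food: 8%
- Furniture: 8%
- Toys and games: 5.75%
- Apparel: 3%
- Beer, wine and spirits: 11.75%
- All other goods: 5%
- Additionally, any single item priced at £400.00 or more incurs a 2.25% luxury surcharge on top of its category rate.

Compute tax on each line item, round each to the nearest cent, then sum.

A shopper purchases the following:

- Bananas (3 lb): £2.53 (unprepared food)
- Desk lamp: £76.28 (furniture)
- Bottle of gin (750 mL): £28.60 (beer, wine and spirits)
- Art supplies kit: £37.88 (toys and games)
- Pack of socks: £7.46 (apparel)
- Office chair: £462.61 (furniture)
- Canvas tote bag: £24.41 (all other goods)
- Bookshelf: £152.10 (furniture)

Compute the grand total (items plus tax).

Bananas (3 lb) £2.53: unprepared food → 8% → £0.20
Desk lamp £76.28: furniture → 8% → £6.10
Bottle of gin (750 mL) £28.60: beer, wine and spirits → 11.75% → £3.36
Art supplies kit £37.88: toys and games → 5.75% → £2.18
Pack of socks £7.46: apparel → 3% → £0.22
Office chair £462.61: furniture → 8% + 2.25% surcharge = 10.25% → £47.42
Canvas tote bag £24.41: all other goods → 5% → £1.22
Bookshelf £152.10: furniture → 8% → £12.17
Subtotal = £791.87; tax = £72.87; total due = £864.74

£864.74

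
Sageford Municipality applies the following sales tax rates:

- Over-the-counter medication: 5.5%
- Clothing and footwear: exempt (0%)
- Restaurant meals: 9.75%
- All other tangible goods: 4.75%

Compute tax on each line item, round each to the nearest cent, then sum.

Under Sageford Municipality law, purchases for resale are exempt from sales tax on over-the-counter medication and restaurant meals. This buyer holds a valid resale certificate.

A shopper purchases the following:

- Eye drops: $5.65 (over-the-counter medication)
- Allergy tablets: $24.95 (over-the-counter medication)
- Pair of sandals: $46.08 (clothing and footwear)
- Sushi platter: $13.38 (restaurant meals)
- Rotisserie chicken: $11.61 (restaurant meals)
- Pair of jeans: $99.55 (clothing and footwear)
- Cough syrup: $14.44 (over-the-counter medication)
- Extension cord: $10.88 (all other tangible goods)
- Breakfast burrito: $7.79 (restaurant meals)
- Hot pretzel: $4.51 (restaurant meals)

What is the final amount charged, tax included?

$239.36

Eye drops $5.65: over-the-counter medication, buyer-exempt → 0% → $0.00
Allergy tablets $24.95: over-the-counter medication, buyer-exempt → 0% → $0.00
Pair of sandals $46.08: clothing and footwear → 0% → $0.00
Sushi platter $13.38: restaurant meals, buyer-exempt → 0% → $0.00
Rotisserie chicken $11.61: restaurant meals, buyer-exempt → 0% → $0.00
Pair of jeans $99.55: clothing and footwear → 0% → $0.00
Cough syrup $14.44: over-the-counter medication, buyer-exempt → 0% → $0.00
Extension cord $10.88: all other tangible goods → 4.75% → $0.52
Breakfast burrito $7.79: restaurant meals, buyer-exempt → 0% → $0.00
Hot pretzel $4.51: restaurant meals, buyer-exempt → 0% → $0.00
Subtotal = $238.84; tax = $0.52; total due = $239.36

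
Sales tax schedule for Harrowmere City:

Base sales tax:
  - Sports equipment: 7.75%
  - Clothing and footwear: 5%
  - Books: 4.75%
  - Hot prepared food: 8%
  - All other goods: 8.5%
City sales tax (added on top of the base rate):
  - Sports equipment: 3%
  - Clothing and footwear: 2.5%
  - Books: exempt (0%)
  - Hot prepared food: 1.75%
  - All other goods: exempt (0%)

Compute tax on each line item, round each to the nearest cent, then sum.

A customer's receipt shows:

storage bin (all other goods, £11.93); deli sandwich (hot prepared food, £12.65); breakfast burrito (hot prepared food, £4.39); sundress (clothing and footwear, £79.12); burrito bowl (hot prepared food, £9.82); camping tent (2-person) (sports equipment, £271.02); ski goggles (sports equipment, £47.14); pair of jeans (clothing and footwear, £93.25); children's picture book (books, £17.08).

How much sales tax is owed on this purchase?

£51.56

Storage bin £11.93: all other goods → 8.5% + 0% city = 8.5% → £1.01
Deli sandwich £12.65: hot prepared food → 8% + 1.75% city = 9.75% → £1.23
Breakfast burrito £4.39: hot prepared food → 8% + 1.75% city = 9.75% → £0.43
Sundress £79.12: clothing and footwear → 5% + 2.5% city = 7.5% → £5.93
Burrito bowl £9.82: hot prepared food → 8% + 1.75% city = 9.75% → £0.96
Camping tent (2-person) £271.02: sports equipment → 7.75% + 3% city = 10.75% → £29.13
Ski goggles £47.14: sports equipment → 7.75% + 3% city = 10.75% → £5.07
Pair of jeans £93.25: clothing and footwear → 5% + 2.5% city = 7.5% → £6.99
Children's picture book £17.08: books → 4.75% + 0% city = 4.75% → £0.81
Total tax = £1.01 + £1.23 + £0.43 + £5.93 + £0.96 + £29.13 + £5.07 + £6.99 + £0.81 = £51.56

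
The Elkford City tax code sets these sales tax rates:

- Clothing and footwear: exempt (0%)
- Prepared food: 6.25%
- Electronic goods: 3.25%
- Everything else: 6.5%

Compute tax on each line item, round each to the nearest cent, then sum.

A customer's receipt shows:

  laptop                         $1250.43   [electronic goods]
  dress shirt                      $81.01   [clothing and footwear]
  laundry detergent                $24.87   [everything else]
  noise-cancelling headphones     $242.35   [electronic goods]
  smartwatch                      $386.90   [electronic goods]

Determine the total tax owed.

Laptop $1250.43: electronic goods → 3.25% → $40.64
Dress shirt $81.01: clothing and footwear → 0% → $0.00
Laundry detergent $24.87: everything else → 6.5% → $1.62
Noise-cancelling headphones $242.35: electronic goods → 3.25% → $7.88
Smartwatch $386.90: electronic goods → 3.25% → $12.57
Total tax = $40.64 + $1.62 + $7.88 + $12.57 = $62.71

$62.71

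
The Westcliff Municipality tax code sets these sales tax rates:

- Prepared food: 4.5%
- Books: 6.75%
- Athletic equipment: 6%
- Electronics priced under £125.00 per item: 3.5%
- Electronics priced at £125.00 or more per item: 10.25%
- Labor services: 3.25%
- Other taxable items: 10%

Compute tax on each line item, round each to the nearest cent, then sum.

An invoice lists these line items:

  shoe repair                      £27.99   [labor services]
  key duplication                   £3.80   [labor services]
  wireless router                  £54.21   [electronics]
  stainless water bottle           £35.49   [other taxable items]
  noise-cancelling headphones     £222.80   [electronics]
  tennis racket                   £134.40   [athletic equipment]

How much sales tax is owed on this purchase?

£37.38

Shoe repair £27.99: labor services → 3.25% → £0.91
Key duplication £3.80: labor services → 3.25% → £0.12
Wireless router £54.21: electronics, under £125.00 → 3.5% → £1.90
Stainless water bottle £35.49: other taxable items → 10% → £3.55
Noise-cancelling headphones £222.80: electronics, £125.00 or more → 10.25% → £22.84
Tennis racket £134.40: athletic equipment → 6% → £8.06
Total tax = £0.91 + £0.12 + £1.90 + £3.55 + £22.84 + £8.06 = £37.38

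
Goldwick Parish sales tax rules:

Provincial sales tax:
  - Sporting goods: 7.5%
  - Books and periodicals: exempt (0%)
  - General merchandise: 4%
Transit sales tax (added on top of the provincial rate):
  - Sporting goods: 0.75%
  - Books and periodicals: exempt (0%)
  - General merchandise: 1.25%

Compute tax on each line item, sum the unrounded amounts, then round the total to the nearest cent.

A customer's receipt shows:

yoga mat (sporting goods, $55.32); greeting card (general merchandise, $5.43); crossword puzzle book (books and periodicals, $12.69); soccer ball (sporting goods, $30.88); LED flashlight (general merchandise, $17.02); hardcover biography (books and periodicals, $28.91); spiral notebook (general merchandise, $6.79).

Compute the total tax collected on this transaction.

Yoga mat $55.32: sporting goods → 7.5% + 0.75% transit = 8.25% → $4.5639
Greeting card $5.43: general merchandise → 4% + 1.25% transit = 5.25% → $0.285075
Crossword puzzle book $12.69: books and periodicals → 0% + 0% transit = 0% → $0.00
Soccer ball $30.88: sporting goods → 7.5% + 0.75% transit = 8.25% → $2.5476
LED flashlight $17.02: general merchandise → 4% + 1.25% transit = 5.25% → $0.89355
Hardcover biography $28.91: books and periodicals → 0% + 0% transit = 0% → $0.00
Spiral notebook $6.79: general merchandise → 4% + 1.25% transit = 5.25% → $0.356475
Unrounded tax sum = $8.6466 → $8.65

$8.65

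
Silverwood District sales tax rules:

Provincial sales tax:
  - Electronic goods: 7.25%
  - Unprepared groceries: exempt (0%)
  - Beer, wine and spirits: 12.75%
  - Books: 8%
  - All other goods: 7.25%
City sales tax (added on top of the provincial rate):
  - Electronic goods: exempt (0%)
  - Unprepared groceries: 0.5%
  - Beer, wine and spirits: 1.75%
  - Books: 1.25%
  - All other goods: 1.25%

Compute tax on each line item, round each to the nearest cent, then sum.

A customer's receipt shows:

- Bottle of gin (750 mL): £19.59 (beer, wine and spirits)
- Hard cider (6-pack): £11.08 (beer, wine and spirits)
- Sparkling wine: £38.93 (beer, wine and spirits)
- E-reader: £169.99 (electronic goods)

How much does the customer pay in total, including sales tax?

£262.00

Bottle of gin (750 mL) £19.59: beer, wine and spirits → 12.75% + 1.75% city = 14.5% → £2.84
Hard cider (6-pack) £11.08: beer, wine and spirits → 12.75% + 1.75% city = 14.5% → £1.61
Sparkling wine £38.93: beer, wine and spirits → 12.75% + 1.75% city = 14.5% → £5.64
E-reader £169.99: electronic goods → 7.25% + 0% city = 7.25% → £12.32
Subtotal = £239.59; tax = £22.41; total due = £262.00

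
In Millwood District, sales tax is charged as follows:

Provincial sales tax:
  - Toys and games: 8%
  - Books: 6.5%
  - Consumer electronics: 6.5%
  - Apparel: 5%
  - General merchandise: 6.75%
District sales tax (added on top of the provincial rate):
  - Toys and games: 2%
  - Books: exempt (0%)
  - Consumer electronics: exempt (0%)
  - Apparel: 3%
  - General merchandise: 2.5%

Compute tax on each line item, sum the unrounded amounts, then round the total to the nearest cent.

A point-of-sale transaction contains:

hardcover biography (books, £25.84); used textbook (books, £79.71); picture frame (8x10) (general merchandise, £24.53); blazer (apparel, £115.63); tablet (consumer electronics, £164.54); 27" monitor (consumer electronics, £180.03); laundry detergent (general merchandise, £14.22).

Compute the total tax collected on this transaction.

Hardcover biography £25.84: books → 6.5% + 0% district = 6.5% → £1.6796
Used textbook £79.71: books → 6.5% + 0% district = 6.5% → £5.18115
Picture frame (8x10) £24.53: general merchandise → 6.75% + 2.5% district = 9.25% → £2.269025
Blazer £115.63: apparel → 5% + 3% district = 8% → £9.2504
Tablet £164.54: consumer electronics → 6.5% + 0% district = 6.5% → £10.6951
27" monitor £180.03: consumer electronics → 6.5% + 0% district = 6.5% → £11.70195
Laundry detergent £14.22: general merchandise → 6.75% + 2.5% district = 9.25% → £1.31535
Unrounded tax sum = £42.092575 → £42.09

£42.09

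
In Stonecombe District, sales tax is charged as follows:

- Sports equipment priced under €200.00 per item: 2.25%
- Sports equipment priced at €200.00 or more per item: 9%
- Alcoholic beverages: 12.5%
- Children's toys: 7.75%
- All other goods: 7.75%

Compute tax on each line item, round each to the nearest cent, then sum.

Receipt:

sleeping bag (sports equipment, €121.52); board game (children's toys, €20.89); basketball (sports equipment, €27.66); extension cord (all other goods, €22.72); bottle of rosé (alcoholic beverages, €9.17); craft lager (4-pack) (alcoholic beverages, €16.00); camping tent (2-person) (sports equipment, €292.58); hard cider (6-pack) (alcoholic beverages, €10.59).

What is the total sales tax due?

Sleeping bag €121.52: sports equipment, under €200.00 → 2.25% → €2.73
Board game €20.89: children's toys → 7.75% → €1.62
Basketball €27.66: sports equipment, under €200.00 → 2.25% → €0.62
Extension cord €22.72: all other goods → 7.75% → €1.76
Bottle of rosé €9.17: alcoholic beverages → 12.5% → €1.15
Craft lager (4-pack) €16.00: alcoholic beverages → 12.5% → €2.00
Camping tent (2-person) €292.58: sports equipment, €200.00 or more → 9% → €26.33
Hard cider (6-pack) €10.59: alcoholic beverages → 12.5% → €1.32
Total tax = €2.73 + €1.62 + €0.62 + €1.76 + €1.15 + €2.00 + €26.33 + €1.32 = €37.53

€37.53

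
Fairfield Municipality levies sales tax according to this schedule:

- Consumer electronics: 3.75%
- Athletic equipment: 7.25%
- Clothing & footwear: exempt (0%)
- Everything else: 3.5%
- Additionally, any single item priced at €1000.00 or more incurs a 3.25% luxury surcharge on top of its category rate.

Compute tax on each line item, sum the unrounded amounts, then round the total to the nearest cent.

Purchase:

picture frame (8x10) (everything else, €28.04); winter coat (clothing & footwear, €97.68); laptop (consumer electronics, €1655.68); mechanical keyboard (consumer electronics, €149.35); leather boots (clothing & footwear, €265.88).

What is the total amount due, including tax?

€2319.11

Picture frame (8x10) €28.04: everything else → 3.5% → €0.9814
Winter coat €97.68: clothing & footwear → 0% → €0.00
Laptop €1655.68: consumer electronics → 3.75% + 3.25% surcharge = 7% → €115.8976
Mechanical keyboard €149.35: consumer electronics → 3.75% → €5.600625
Leather boots €265.88: clothing & footwear → 0% → €0.00
Subtotal = €2196.63; unrounded tax = €122.479625 → €122.48; total due = €2319.11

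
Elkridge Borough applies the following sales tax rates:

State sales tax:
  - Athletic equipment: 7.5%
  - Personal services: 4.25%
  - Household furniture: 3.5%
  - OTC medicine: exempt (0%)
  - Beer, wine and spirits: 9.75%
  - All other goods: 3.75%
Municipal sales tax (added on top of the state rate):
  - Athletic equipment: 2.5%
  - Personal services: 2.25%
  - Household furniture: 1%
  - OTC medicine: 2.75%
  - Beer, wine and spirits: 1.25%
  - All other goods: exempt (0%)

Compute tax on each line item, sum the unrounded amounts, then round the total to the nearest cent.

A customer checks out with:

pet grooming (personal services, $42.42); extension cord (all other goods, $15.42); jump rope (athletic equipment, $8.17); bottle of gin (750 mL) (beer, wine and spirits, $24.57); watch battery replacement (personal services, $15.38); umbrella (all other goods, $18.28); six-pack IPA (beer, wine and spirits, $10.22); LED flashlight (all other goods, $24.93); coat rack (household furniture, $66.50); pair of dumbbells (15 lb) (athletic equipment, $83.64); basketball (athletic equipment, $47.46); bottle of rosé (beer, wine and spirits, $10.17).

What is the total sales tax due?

Pet grooming $42.42: personal services → 4.25% + 2.25% municipal = 6.5% → $2.7573
Extension cord $15.42: all other goods → 3.75% + 0% municipal = 3.75% → $0.57825
Jump rope $8.17: athletic equipment → 7.5% + 2.5% municipal = 10% → $0.817
Bottle of gin (750 mL) $24.57: beer, wine and spirits → 9.75% + 1.25% municipal = 11% → $2.7027
Watch battery replacement $15.38: personal services → 4.25% + 2.25% municipal = 6.5% → $0.9997
Umbrella $18.28: all other goods → 3.75% + 0% municipal = 3.75% → $0.6855
Six-pack IPA $10.22: beer, wine and spirits → 9.75% + 1.25% municipal = 11% → $1.1242
LED flashlight $24.93: all other goods → 3.75% + 0% municipal = 3.75% → $0.934875
Coat rack $66.50: household furniture → 3.5% + 1% municipal = 4.5% → $2.9925
Pair of dumbbells (15 lb) $83.64: athletic equipment → 7.5% + 2.5% municipal = 10% → $8.364
Basketball $47.46: athletic equipment → 7.5% + 2.5% municipal = 10% → $4.746
Bottle of rosé $10.17: beer, wine and spirits → 9.75% + 1.25% municipal = 11% → $1.1187
Unrounded tax sum = $27.820725 → $27.82

$27.82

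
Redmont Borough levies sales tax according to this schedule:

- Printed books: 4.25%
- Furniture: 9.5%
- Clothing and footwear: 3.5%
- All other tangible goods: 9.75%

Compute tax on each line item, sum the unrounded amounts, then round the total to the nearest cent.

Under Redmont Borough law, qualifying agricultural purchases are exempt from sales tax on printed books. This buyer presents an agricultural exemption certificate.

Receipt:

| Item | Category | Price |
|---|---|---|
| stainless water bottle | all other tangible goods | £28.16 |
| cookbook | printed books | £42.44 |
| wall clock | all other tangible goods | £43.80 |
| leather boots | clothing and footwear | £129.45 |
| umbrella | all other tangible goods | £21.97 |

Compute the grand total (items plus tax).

£279.51

Stainless water bottle £28.16: all other tangible goods → 9.75% → £2.7456
Cookbook £42.44: printed books, buyer-exempt → 0% → £0.00
Wall clock £43.80: all other tangible goods → 9.75% → £4.2705
Leather boots £129.45: clothing and footwear → 3.5% → £4.53075
Umbrella £21.97: all other tangible goods → 9.75% → £2.142075
Subtotal = £265.82; unrounded tax = £13.688925 → £13.69; total due = £279.51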